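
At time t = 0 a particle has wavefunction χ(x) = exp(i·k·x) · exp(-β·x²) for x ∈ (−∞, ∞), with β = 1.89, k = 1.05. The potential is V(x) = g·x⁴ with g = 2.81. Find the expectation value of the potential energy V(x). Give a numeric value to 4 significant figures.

⟨V⟩ = ∫ V(x)·|χ|² dx / ∫|χ|² dx.
Gaussian moments: ∫x^(2j)·e^(−2βx²) dx = (2j−1)!!/(4β)^j · √(π/(2β)), odd powers integrate to 0; here √(π/(2β)) = 0.91165.
State is unnormalized: ∫|χ|² dx = 0.91165, and ∫χ*·V(x)·χ dx = 0.13447, so ⟨V⟩ = 0.13447 / 0.91165.
⟨V⟩ = 0.14750.

0.1475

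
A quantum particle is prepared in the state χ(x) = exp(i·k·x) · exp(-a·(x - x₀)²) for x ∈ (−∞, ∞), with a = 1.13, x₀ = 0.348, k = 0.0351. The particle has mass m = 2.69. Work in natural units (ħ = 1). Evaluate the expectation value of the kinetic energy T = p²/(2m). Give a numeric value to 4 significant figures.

0.2103

T = −(ħ²/2m) d²/dx², so ⟨T⟩ = −(ħ²/2m) ∫ χ*·χ'' dx / ∫|χ|² dx; with m = 2.69.
Gaussian moments (u = x − x₀): ∫u^(2j)·e^(−2au²) du = (2j−1)!!/(4a)^j · √(π/(2a)), odd powers integrate to 0; here √(π/(2a)) = 1.1790. Derivatives: χ′ = (ik − 2au)·χ, χ″ = ((ik − 2au)² − 2a)·χ; the odd-in-u pieces drop out.
State is unnormalized: ∫|χ|² dx = 1.1790, and ∫χ*·(−ħ²/2m · χ'') dx = 0.24791, so ⟨T⟩ = 0.24791 / 1.1790.
⟨T⟩ = 0.21027.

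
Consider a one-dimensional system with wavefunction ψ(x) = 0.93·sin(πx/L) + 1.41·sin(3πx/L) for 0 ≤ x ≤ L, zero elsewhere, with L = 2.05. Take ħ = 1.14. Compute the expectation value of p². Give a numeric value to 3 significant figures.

p² ψ = −ħ² d²ψ/dx²; ⟨p²⟩ = −ħ² ∫ ψ*·ψ'' dx / ∫|ψ|² dx.
d²/dx² sin(jπx/L) = −(jπ/L)²·sin(jπx/L); on 0 ≤ x ≤ L, ∫sin²(jπx/L) dx = L/2 and ∫sin(jπx/L)·sin(lπx/L) dx = 0 for j ≠ l, so only diagonal terms survive in ∫|ψ|² and ∫ψ·ψ″; ∫ψ·ψ′ dx = [ψ²/2] between the walls = 0.
State is unnormalized: ∫|ψ|² dx = 2.9243, and ∫ψ*·(−ħ² ψ'') dx = 58.682, so ⟨p²⟩ = 58.682 / 2.9243.
⟨p²⟩ = 20.067.

20.1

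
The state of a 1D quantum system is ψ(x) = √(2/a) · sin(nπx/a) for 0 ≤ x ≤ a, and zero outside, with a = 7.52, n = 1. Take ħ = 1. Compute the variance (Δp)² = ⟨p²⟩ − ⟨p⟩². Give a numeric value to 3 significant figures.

Compute ⟨p⟩ and ⟨p²⟩ separately; (Δp)² = ⟨p²⟩ − ⟨p⟩².
d/dx sin(nπx/a) = (nπ/a)·cos(nπx/a) and d²/dx² sin(nπx/a) = −(nπ/a)²·sin(nπx/a); on 0 ≤ x ≤ a, ∫sin²(nπx/a) dx = a/2 and ∫sin(nπx/a)·cos(nπx/a) dx = 0.
⟨p⟩ = 0.0000 and ⟨p²⟩ = 0.17453.
(Δp)² = 0.17453 − (0.0000)² = 0.17453.

0.175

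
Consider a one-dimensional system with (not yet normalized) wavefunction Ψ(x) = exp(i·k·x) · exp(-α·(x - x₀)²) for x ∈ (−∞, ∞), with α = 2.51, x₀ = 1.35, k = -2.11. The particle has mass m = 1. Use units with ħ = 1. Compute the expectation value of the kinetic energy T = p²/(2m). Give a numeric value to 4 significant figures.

3.481

T = −(ħ²/2m) d²/dx², so ⟨T⟩ = −(ħ²/2m) ∫ Ψ*·Ψ'' dx / ∫|Ψ|² dx; with m = 1.
Gaussian moments (u = x − x₀): ∫u^(2j)·e^(−2αu²) du = (2j−1)!!/(4α)^j · √(π/(2α)), odd powers integrate to 0; here √(π/(2α)) = 0.79108. Derivatives: Ψ′ = (ik − 2αu)·Ψ, Ψ″ = ((ik − 2αu)² − 2α)·Ψ; the odd-in-u pieces drop out.
State is unnormalized: ∫|Ψ|² dx = 0.79108, and ∫Ψ*·(−ħ²/2m · Ψ'') dx = 2.7538, so ⟨T⟩ = 2.7538 / 0.79108.
⟨T⟩ = 3.4811.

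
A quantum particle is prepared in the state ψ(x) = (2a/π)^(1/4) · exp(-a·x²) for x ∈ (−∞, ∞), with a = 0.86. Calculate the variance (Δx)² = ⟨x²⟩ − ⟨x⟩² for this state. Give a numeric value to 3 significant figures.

Compute ⟨x⟩ and ⟨x²⟩ separately, then (Δx)² = ⟨x²⟩ − ⟨x⟩².
Gaussian moments: ∫x^(2j)·e^(−2ax²) dx = (2j−1)!!/(4a)^j · √(π/(2a)), odd powers integrate to 0; here √(π/(2a)) = 1.3515.
⟨x⟩ = 0.0000 and ⟨x²⟩ = 0.29070.
(Δx)² = 0.29070 − (0.0000)² = 0.29070.

0.291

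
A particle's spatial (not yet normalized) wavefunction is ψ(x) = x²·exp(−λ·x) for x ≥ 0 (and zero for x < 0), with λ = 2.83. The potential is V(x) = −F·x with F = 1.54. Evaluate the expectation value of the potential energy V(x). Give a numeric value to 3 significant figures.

⟨V⟩ = ∫ V(x)·|ψ|² dx / ∫|ψ|² dx.
Every integrand reduces to terms xʲ·e^(−2λx) on [0, ∞); use ∫₀^∞ xʲ·e^(−2λx) dx = j!/(2λ)^(j+1).
State is unnormalized: ∫|ψ|² dx = 0.0041317, and ∫ψ*·V(x)·ψ dx = -0.0056209, so ⟨V⟩ = -0.0056209 / 0.0041317.
⟨V⟩ = -1.3604.

-1.36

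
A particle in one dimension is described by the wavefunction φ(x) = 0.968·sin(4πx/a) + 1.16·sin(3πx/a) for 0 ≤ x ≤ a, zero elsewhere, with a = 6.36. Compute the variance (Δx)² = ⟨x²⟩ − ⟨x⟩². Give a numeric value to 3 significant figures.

Compute ⟨x⟩ and ⟨x²⟩ separately, then (Δx)² = ⟨x²⟩ − ⟨x⟩².
On 0 ≤ x ≤ a (j ≠ l): ∫sin²(jπx/a) dx = a/2, ∫sin(jπx/a)·sin(lπx/a) dx = 0; diagonal moments ∫x·sin²(jπx/a) dx = a²/4, ∫x²·sin²(jπx/a) dx = a³·(1/6 − 1/(4j²π²)); cross terms ∫x·sin(jπx/a)·sin(lπx/a) dx = 0 for j + l even and −4jla²/(π²(j² − l²)²) for j + l odd, ∫x²·sin(jπx/a)·sin(lπx/a) dx = (−1)^(j+l)·4jla³/(π²(j² − l²)²); higher powers the same way via product-to-sum and parts.
Normalization: ∫|φ|² dx = 7.2587.
⟨x⟩ = 1.9379 and ⟨x²⟩ = 5.3966.
(Δx)² = 5.3966 − (1.9379)² = 1.6412.

1.64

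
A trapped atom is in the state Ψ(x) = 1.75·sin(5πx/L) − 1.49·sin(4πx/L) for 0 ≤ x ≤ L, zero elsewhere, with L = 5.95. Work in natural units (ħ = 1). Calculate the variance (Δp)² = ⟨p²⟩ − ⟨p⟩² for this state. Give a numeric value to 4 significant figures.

Compute ⟨p⟩ and ⟨p²⟩ separately; (Δp)² = ⟨p²⟩ − ⟨p⟩².
d²/dx² sin(jπx/L) = −(jπ/L)²·sin(jπx/L); on 0 ≤ x ≤ L, ∫sin²(jπx/L) dx = L/2 and ∫sin(jπx/L)·sin(lπx/L) dx = 0 for j ≠ l, so only diagonal terms survive in ∫|Ψ|² and ∫Ψ·Ψ″; ∫Ψ·Ψ′ dx = [Ψ²/2] between the walls = 0.
Normalization: ∫|Ψ|² dx = 15.716.
⟨p⟩ = 0.0000 and ⟨p²⟩ = 5.9151.
(Δp)² = 5.9151 − (0.0000)² = 5.9151.

5.915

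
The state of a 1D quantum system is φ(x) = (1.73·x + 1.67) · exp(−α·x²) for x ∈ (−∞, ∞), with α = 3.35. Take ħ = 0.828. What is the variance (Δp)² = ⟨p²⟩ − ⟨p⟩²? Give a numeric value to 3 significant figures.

Compute ⟨p⟩ and ⟨p²⟩ separately; (Δp)² = ⟨p²⟩ − ⟨p⟩².
Expand each integrand as polynomial × e^(−2αx²) and use ∫x^(2j)·e^(−2αx²) dx = (2j−1)!!/(4α)^j · √(π/(2α)), odd powers → 0; here √(π/(2α)) = 0.68476. Differentiate with the product rule, d/dx e^(−αx²) = −2αx·e^(−αx²).
Normalization: ∫|φ|² dx = 2.0627.
⟨p⟩ = 0.0000 and ⟨p²⟩ = 2.6373.
(Δp)² = 2.6373 − (0.0000)² = 2.6373.

2.64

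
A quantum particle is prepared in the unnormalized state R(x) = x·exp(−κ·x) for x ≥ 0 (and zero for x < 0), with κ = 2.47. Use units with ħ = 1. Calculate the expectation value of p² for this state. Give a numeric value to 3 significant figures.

p² R = −ħ² d²R/dx²; ⟨p²⟩ = −ħ² ∫ R*·R'' dx / ∫|R|² dx.
Differentiate x·exp(−κ·x) with the product rule; every integrand then reduces to terms xʲ·e^(−2κx) on [0, ∞), with ∫₀^∞ xʲ·e^(−2κx) dx = j!/(2κ)^(j+1).
State is unnormalized: ∫|R|² dx = 0.016590, and ∫R*·(−ħ² R'') dx = 0.10121, so ⟨p²⟩ = 0.10121 / 0.016590.
⟨p²⟩ = 6.1009.

6.10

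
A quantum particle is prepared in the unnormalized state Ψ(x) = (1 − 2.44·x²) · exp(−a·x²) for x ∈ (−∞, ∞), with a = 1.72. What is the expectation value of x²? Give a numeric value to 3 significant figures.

⟨x²⟩ = ∫ x²·|Ψ|² dx / ∫|Ψ|² dx (integrals over the domain).
Expand each integrand as polynomial × e^(−2ax²) and use ∫x^(2j)·e^(−2ax²) dx = (2j−1)!!/(4a)^j · √(π/(2a)), odd powers → 0; here √(π/(2a)) = 0.95564.
State is unnormalized: ∫|Ψ|² dx = 0.63840, and ∫Ψ*·x²·Ψ dx = 0.10539, so ⟨x²⟩ = 0.10539 / 0.63840.
⟨x²⟩ = 0.16509.

0.165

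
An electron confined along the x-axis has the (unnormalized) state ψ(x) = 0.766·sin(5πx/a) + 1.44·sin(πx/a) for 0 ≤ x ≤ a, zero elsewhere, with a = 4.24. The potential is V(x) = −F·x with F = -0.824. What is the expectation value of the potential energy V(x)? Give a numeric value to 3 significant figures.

1.75

⟨V⟩ = ∫ V(x)·|ψ|² dx / ∫|ψ|² dx.
On 0 ≤ x ≤ a (j ≠ l): ∫sin²(jπx/a) dx = a/2, ∫sin(jπx/a)·sin(lπx/a) dx = 0; diagonal moments ∫x·sin²(jπx/a) dx = a²/4, ∫x²·sin²(jπx/a) dx = a³·(1/6 − 1/(4j²π²)); cross terms ∫x·sin(jπx/a)·sin(lπx/a) dx = 0 for j + l even and −4jla²/(π²(j² − l²)²) for j + l odd, ∫x²·sin(jπx/a)·sin(lπx/a) dx = (−1)^(j+l)·4jla³/(π²(j² − l²)²); higher powers the same way via product-to-sum and parts.
State is unnormalized: ∫|ψ|² dx = 5.6400, and ∫ψ*·V(x)·ψ dx = 9.8523, so ⟨V⟩ = 9.8523 / 5.6400.
⟨V⟩ = 1.7469.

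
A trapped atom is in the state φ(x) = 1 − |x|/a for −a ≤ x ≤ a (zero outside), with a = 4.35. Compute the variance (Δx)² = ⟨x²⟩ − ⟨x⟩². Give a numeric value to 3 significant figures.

Compute ⟨x⟩ and ⟨x²⟩ separately, then (Δx)² = ⟨x²⟩ − ⟨x⟩².
φ is even, so ∫ over [−a, a] = 2∫₀ᵃ with φ = 1 − x/a there: ∫₀ᵃ (1 − x/a)² dx = a/3, ∫₀ᵃ x²(1 − x/a)² dx = a³/30, ∫₀ᵃ x⁴(1 − x/a)² dx = a⁵/105.
Normalization: ∫|φ|² dx = 2.9000.
⟨x⟩ = 0.0000 and ⟨x²⟩ = 1.8923.
(Δx)² = 1.8923 − (0.0000)² = 1.8923.

1.89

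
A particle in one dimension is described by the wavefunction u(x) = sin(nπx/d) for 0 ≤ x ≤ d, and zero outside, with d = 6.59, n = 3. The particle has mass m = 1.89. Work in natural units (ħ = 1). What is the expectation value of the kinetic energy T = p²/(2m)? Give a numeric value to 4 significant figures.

0.5411

T = −(ħ²/2m) d²/dx², so ⟨T⟩ = −(ħ²/2m) ∫ u*·u'' dx / ∫|u|² dx; with m = 1.89.
d/dx sin(nπx/d) = (nπ/d)·cos(nπx/d) and d²/dx² sin(nπx/d) = −(nπ/d)²·sin(nπx/d); on 0 ≤ x ≤ d, ∫sin²(nπx/d) dx = d/2 and ∫sin(nπx/d)·cos(nπx/d) dx = 0.
State is unnormalized: ∫|u|² dx = 3.2950, and ∫u*·(−ħ²/2m · u'') dx = 1.7829, so ⟨T⟩ = 1.7829 / 3.2950.
⟨T⟩ = 0.54110.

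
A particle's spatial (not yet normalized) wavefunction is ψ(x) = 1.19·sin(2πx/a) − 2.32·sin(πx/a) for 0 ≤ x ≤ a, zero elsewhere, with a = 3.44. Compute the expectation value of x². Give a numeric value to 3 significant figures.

5.17

⟨x²⟩ = ∫ x²·|ψ|² dx / ∫|ψ|² dx (integrals over the domain).
On 0 ≤ x ≤ a (j ≠ l): ∫sin²(jπx/a) dx = a/2, ∫sin(jπx/a)·sin(lπx/a) dx = 0; diagonal moments ∫x·sin²(jπx/a) dx = a²/4, ∫x²·sin²(jπx/a) dx = a³·(1/6 − 1/(4j²π²)); cross terms ∫x·sin(jπx/a)·sin(lπx/a) dx = 0 for j + l even and −4jla²/(π²(j² − l²)²) for j + l odd, ∫x²·sin(jπx/a)·sin(lπx/a) dx = (−1)^(j+l)·4jla³/(π²(j² − l²)²); higher powers the same way via product-to-sum and parts.
State is unnormalized: ∫|ψ|² dx = 11.693, and ∫ψ*·x²·ψ dx = 60.454, so ⟨x²⟩ = 60.454 / 11.693.
⟨x²⟩ = 5.1699.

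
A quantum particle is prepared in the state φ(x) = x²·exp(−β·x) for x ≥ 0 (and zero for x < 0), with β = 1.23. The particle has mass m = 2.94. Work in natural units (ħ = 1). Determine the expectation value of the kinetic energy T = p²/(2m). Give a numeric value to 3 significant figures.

0.0858

T = −(ħ²/2m) d²/dx², so ⟨T⟩ = −(ħ²/2m) ∫ φ*·φ'' dx / ∫|φ|² dx; with m = 2.94.
Differentiate x²·exp(−β·x) with the product rule; every integrand then reduces to terms xʲ·e^(−2βx) on [0, ∞), with ∫₀^∞ xʲ·e^(−2βx) dx = j!/(2β)^(j+1).
State is unnormalized: ∫|φ|² dx = 0.26640, and ∫φ*·(−ħ²/2m · φ'') dx = 0.022848, so ⟨T⟩ = 0.022848 / 0.26640.
⟨T⟩ = 0.085765.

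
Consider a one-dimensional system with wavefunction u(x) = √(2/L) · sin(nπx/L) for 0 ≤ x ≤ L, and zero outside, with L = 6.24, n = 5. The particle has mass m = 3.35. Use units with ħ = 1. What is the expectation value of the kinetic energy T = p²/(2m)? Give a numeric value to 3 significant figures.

0.946

T = −(ħ²/2m) d²/dx², so ⟨T⟩ = −(ħ²/2m) ∫ u*·u'' dx; with m = 3.35.
d/dx sin(nπx/L) = (nπ/L)·cos(nπx/L) and d²/dx² sin(nπx/L) = −(nπ/L)²·sin(nπx/L); on 0 ≤ x ≤ L, ∫sin²(nπx/L) dx = L/2 and ∫sin(nπx/L)·cos(nπx/L) dx = 0.
⟨T⟩ = 0.94579.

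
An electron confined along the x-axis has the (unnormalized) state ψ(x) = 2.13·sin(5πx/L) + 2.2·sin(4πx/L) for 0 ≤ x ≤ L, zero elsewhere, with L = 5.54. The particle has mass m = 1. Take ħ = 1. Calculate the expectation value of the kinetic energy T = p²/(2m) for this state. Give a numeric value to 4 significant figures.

T = −(ħ²/2m) d²/dx², so ⟨T⟩ = −(ħ²/2m) ∫ ψ*·ψ'' dx / ∫|ψ|² dx; with m = 1.
d²/dx² sin(jπx/L) = −(jπ/L)²·sin(jπx/L); on 0 ≤ x ≤ L, ∫sin²(jπx/L) dx = L/2 and ∫sin(jπx/L)·sin(lπx/L) dx = 0 for j ≠ l, so only diagonal terms survive in ∫|ψ|² and ∫ψ·ψ″; ∫ψ·ψ′ dx = [ψ²/2] between the walls = 0.
State is unnormalized: ∫|ψ|² dx = 25.974, and ∫ψ*·(−ħ²/2m · ψ'') dx = 85.006, so ⟨T⟩ = 85.006 / 25.974.
⟨T⟩ = 3.2727.

3.273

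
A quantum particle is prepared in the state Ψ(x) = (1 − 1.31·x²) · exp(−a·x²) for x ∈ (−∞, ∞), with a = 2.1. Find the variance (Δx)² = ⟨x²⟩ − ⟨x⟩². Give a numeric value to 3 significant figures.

Compute ⟨x⟩ and ⟨x²⟩ separately, then (Δx)² = ⟨x²⟩ − ⟨x⟩².
Expand each integrand as polynomial × e^(−2ax²) and use ∫x^(2j)·e^(−2ax²) dx = (2j−1)!!/(4a)^j · √(π/(2a)), odd powers → 0; here √(π/(2a)) = 0.86487.
Normalization: ∫|Ψ|² dx = 0.65822.
⟨x⟩ = 0.0000 and ⟨x²⟩ = 0.067122.
(Δx)² = 0.067122 − (0.0000)² = 0.067122.

0.0671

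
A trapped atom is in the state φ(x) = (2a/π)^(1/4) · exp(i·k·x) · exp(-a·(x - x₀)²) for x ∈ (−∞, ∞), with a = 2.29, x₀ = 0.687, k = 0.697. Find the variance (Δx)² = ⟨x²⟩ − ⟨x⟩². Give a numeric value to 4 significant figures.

0.1092

Compute ⟨x⟩ and ⟨x²⟩ separately, then (Δx)² = ⟨x²⟩ − ⟨x⟩².
Gaussian moments (u = x − x₀): ∫u^(2j)·e^(−2au²) du = (2j−1)!!/(4a)^j · √(π/(2a)), odd powers integrate to 0; here √(π/(2a)) = 0.82821.
⟨x⟩ = 0.68700 and ⟨x²⟩ = 0.58114.
(Δx)² = 0.58114 − (0.68700)² = 0.10917.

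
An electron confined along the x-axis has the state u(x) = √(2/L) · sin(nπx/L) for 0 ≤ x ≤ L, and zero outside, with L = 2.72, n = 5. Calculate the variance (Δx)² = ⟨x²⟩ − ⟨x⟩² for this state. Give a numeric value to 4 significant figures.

0.6015

Compute ⟨x⟩ and ⟨x²⟩ separately, then (Δx)² = ⟨x²⟩ − ⟨x⟩².
With sin²θ = (1 − cos2θ)/2 on 0 ≤ x ≤ L: ∫sin²(nπx/L) dx = L/2, ∫x·sin²(nπx/L) dx = L²/4, ∫x²·sin²(nπx/L) dx = L³·(1/6 − 1/(4n²π²)); higher powers xᵏ the same way, integrating xᵏ·cos(2nπx/L) by parts.
⟨x⟩ = 1.3600 and ⟨x²⟩ = 2.4511.
(Δx)² = 2.4511 − (1.3600)² = 0.60154.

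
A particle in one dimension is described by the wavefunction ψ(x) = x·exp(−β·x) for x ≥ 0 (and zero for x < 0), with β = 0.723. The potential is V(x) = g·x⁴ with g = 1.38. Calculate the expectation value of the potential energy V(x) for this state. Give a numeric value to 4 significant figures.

113.6

⟨V⟩ = ∫ V(x)·|ψ|² dx / ∫|ψ|² dx.
Every integrand reduces to terms xʲ·e^(−2βx) on [0, ∞); use ∫₀^∞ xʲ·e^(−2βx) dx = j!/(2β)^(j+1).
State is unnormalized: ∫|ψ|² dx = 0.66149, and ∫ψ*·V(x)·ψ dx = 75.168, so ⟨V⟩ = 75.168 / 0.66149.
⟨V⟩ = 113.63.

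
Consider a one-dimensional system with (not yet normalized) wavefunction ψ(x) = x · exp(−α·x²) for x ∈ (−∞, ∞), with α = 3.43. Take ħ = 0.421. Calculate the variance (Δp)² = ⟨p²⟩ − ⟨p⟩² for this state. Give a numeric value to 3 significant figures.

Compute ⟨p⟩ and ⟨p²⟩ separately; (Δp)² = ⟨p²⟩ − ⟨p⟩².
Expand each integrand as polynomial × e^(−2αx²) and use ∫x^(2j)·e^(−2αx²) dx = (2j−1)!!/(4α)^j · √(π/(2α)), odd powers → 0; here √(π/(2α)) = 0.67673. Differentiate with the product rule, d/dx e^(−αx²) = −2αx·e^(−αx²).
Normalization: ∫|ψ|² dx = 0.049324.
⟨p⟩ = 0.0000 and ⟨p²⟩ = 1.8238.
(Δp)² = 1.8238 − (0.0000)² = 1.8238.

1.82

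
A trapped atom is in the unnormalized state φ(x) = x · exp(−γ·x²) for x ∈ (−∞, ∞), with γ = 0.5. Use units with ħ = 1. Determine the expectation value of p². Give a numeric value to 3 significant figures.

p² φ = −ħ² d²φ/dx²; ⟨p²⟩ = −ħ² ∫ φ*·φ'' dx / ∫|φ|² dx.
Expand each integrand as polynomial × e^(−2γx²) and use ∫x^(2j)·e^(−2γx²) dx = (2j−1)!!/(4γ)^j · √(π/(2γ)), odd powers → 0; here √(π/(2γ)) = 1.7725. Differentiate with the product rule, d/dx e^(−γx²) = −2γx·e^(−γx²).
State is unnormalized: ∫|φ|² dx = 0.88623, and ∫φ*·(−ħ² φ'') dx = 1.3293, so ⟨p²⟩ = 1.3293 / 0.88623.
⟨p²⟩ = 1.5000.

1.50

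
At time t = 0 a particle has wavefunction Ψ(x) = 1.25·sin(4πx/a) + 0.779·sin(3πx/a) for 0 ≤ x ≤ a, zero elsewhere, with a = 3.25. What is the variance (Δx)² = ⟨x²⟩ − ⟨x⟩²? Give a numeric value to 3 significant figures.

Compute ⟨x⟩ and ⟨x²⟩ separately, then (Δx)² = ⟨x²⟩ − ⟨x⟩².
On 0 ≤ x ≤ a (j ≠ l): ∫sin²(jπx/a) dx = a/2, ∫sin(jπx/a)·sin(lπx/a) dx = 0; diagonal moments ∫x·sin²(jπx/a) dx = a²/4, ∫x²·sin²(jπx/a) dx = a³·(1/6 − 1/(4j²π²)); cross terms ∫x·sin(jπx/a)·sin(lπx/a) dx = 0 for j + l even and −4jla²/(π²(j² − l²)²) for j + l odd, ∫x²·sin(jπx/a)·sin(lπx/a) dx = (−1)^(j+l)·4jla³/(π²(j² − l²)²); higher powers the same way via product-to-sum and parts.
Normalization: ∫|Ψ|² dx = 3.5252.
⟨x⟩ = 1.0458 and ⟨x²⟩ = 1.5978.
(Δx)² = 1.5978 − (1.0458)² = 0.50405.

0.504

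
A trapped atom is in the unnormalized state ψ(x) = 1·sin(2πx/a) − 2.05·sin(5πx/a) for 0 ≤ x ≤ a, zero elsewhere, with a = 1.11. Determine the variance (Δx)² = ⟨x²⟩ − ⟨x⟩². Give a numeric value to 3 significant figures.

0.0974

Compute ⟨x⟩ and ⟨x²⟩ separately, then (Δx)² = ⟨x²⟩ − ⟨x⟩².
On 0 ≤ x ≤ a (j ≠ l): ∫sin²(jπx/a) dx = a/2, ∫sin(jπx/a)·sin(lπx/a) dx = 0; diagonal moments ∫x·sin²(jπx/a) dx = a²/4, ∫x²·sin²(jπx/a) dx = a³·(1/6 − 1/(4j²π²)); cross terms ∫x·sin(jπx/a)·sin(lπx/a) dx = 0 for j + l even and −4jla²/(π²(j² − l²)²) for j + l odd, ∫x²·sin(jπx/a)·sin(lπx/a) dx = (−1)^(j+l)·4jla³/(π²(j² − l²)²); higher powers the same way via product-to-sum and parts.
Normalization: ∫|ψ|² dx = 2.8874.
⟨x⟩ = 0.57108 and ⟨x²⟩ = 0.42353.
(Δx)² = 0.42353 − (0.57108)² = 0.097400.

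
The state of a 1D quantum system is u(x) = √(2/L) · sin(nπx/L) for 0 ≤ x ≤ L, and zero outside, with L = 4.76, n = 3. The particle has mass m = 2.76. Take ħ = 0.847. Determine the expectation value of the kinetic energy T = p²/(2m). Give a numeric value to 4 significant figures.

0.5095

T = −(ħ²/2m) d²/dx², so ⟨T⟩ = −(ħ²/2m) ∫ u*·u'' dx; with m = 2.76.
d/dx sin(nπx/L) = (nπ/L)·cos(nπx/L) and d²/dx² sin(nπx/L) = −(nπ/L)²·sin(nπx/L); on 0 ≤ x ≤ L, ∫sin²(nπx/L) dx = L/2 and ∫sin(nπx/L)·cos(nπx/L) dx = 0.
⟨T⟩ = 0.50951.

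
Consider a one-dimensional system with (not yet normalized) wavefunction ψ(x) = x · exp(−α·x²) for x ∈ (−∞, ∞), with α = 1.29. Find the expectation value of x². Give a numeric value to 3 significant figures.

0.581

⟨x²⟩ = ∫ x²·|ψ|² dx / ∫|ψ|² dx (integrals over the domain).
Expand each integrand as polynomial × e^(−2αx²) and use ∫x^(2j)·e^(−2αx²) dx = (2j−1)!!/(4α)^j · √(π/(2α)), odd powers → 0; here √(π/(2α)) = 1.1035.
State is unnormalized: ∫|ψ|² dx = 0.21385, and ∫ψ*·x²·ψ dx = 0.12433, so ⟨x²⟩ = 0.12433 / 0.21385.
⟨x²⟩ = 0.58140.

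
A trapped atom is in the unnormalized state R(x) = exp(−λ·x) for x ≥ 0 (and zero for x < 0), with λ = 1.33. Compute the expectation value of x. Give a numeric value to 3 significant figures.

⟨x⟩ = ∫ x·|R|² dx / ∫|R|² dx (integrals over the domain).
Every integrand reduces to terms xʲ·e^(−2λx) on [0, ∞); use ∫₀^∞ xʲ·e^(−2λx) dx = j!/(2λ)^(j+1).
State is unnormalized: ∫|R|² dx = 0.37594, and ∫R*·x·R dx = 0.14133, so ⟨x⟩ = 0.14133 / 0.37594.
⟨x⟩ = 0.37594.

0.376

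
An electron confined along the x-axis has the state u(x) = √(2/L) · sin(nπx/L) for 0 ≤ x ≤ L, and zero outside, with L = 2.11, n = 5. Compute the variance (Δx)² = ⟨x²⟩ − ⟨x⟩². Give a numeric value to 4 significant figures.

0.3620

Compute ⟨x⟩ and ⟨x²⟩ separately, then (Δx)² = ⟨x²⟩ − ⟨x⟩².
With sin²θ = (1 − cos2θ)/2 on 0 ≤ x ≤ L: ∫sin²(nπx/L) dx = L/2, ∫x·sin²(nπx/L) dx = L²/4, ∫x²·sin²(nπx/L) dx = L³·(1/6 − 1/(4n²π²)); higher powers xᵏ the same way, integrating xᵏ·cos(2nπx/L) by parts.
⟨x⟩ = 1.0550 and ⟨x²⟩ = 1.4750.
(Δx)² = 1.4750 − (1.0550)² = 0.36199.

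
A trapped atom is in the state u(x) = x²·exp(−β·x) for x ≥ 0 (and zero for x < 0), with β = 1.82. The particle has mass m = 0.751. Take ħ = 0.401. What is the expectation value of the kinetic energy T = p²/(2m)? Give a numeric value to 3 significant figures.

0.118

T = −(ħ²/2m) d²/dx², so ⟨T⟩ = −(ħ²/2m) ∫ u*·u'' dx / ∫|u|² dx; with m = 0.751.
Differentiate x²·exp(−β·x) with the product rule; every integrand then reduces to terms xʲ·e^(−2βx) on [0, ∞), with ∫₀^∞ xʲ·e^(−2βx) dx = j!/(2β)^(j+1).
State is unnormalized: ∫|u|² dx = 0.037558, and ∫u*·(−ħ²/2m · u'') dx = 0.0044396, so ⟨T⟩ = 0.0044396 / 0.037558.
⟨T⟩ = 0.11821.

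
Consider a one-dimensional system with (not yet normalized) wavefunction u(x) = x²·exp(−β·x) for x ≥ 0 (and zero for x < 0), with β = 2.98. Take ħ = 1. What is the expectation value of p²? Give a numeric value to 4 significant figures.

p² u = −ħ² d²u/dx²; ⟨p²⟩ = −ħ² ∫ u*·u'' dx / ∫|u|² dx.
Differentiate x²·exp(−β·x) with the product rule; every integrand then reduces to terms xʲ·e^(−2βx) on [0, ∞), with ∫₀^∞ xʲ·e^(−2βx) dx = j!/(2β)^(j+1).
State is unnormalized: ∫|u|² dx = 0.0031914, and ∫u*·(−ħ² u'') dx = 0.0094469, so ⟨p²⟩ = 0.0094469 / 0.0031914.
⟨p²⟩ = 2.9601.

2.960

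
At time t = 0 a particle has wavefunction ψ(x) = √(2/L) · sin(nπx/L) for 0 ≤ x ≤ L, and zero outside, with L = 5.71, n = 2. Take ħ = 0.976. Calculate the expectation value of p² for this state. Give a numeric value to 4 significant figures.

1.153

p² ψ = −ħ² d²ψ/dx²; ⟨p²⟩ = −ħ² ∫ ψ*·ψ'' dx.
d/dx sin(nπx/L) = (nπ/L)·cos(nπx/L) and d²/dx² sin(nπx/L) = −(nπ/L)²·sin(nπx/L); on 0 ≤ x ≤ L, ∫sin²(nπx/L) dx = L/2 and ∫sin(nπx/L)·cos(nπx/L) dx = 0.
⟨p²⟩ = 1.1534.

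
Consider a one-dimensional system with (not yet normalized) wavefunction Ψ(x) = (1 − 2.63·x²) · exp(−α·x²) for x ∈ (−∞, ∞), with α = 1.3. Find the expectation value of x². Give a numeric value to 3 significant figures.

⟨x²⟩ = ∫ x²·|Ψ|² dx / ∫|Ψ|² dx (integrals over the domain).
Expand each integrand as polynomial × e^(−2αx²) and use ∫x^(2j)·e^(−2αx²) dx = (2j−1)!!/(4α)^j · √(π/(2α)), odd powers → 0; here √(π/(2α)) = 1.0992.
State is unnormalized: ∫|Ψ|² dx = 0.83087, and ∫Ψ*·x²·Ψ dx = 0.38101, so ⟨x²⟩ = 0.38101 / 0.83087.
⟨x²⟩ = 0.45857.

0.459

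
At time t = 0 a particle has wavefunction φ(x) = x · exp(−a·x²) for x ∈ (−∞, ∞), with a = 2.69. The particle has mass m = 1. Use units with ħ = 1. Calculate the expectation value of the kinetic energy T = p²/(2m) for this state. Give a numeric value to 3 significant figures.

T = −(ħ²/2m) d²/dx², so ⟨T⟩ = −(ħ²/2m) ∫ φ*·φ'' dx / ∫|φ|² dx; with m = 1.
Expand each integrand as polynomial × e^(−2ax²) and use ∫x^(2j)·e^(−2ax²) dx = (2j−1)!!/(4a)^j · √(π/(2a)), odd powers → 0; here √(π/(2a)) = 0.76416. Differentiate with the product rule, d/dx e^(−ax²) = −2ax·e^(−ax²).
State is unnormalized: ∫|φ|² dx = 0.071019, and ∫φ*·(−ħ²/2m · φ'') dx = 0.28656, so ⟨T⟩ = 0.28656 / 0.071019.
⟨T⟩ = 4.0350.

4.04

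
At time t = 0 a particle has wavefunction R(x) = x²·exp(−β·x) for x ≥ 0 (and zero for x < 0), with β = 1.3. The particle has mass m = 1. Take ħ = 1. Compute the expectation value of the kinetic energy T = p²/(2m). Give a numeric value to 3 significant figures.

T = −(ħ²/2m) d²/dx², so ⟨T⟩ = −(ħ²/2m) ∫ R*·R'' dx / ∫|R|² dx; with m = 1.
Differentiate x²·exp(−β·x) with the product rule; every integrand then reduces to terms xʲ·e^(−2βx) on [0, ∞), with ∫₀^∞ xʲ·e^(−2βx) dx = j!/(2β)^(j+1).
State is unnormalized: ∫|R|² dx = 0.20200, and ∫R*·(−ħ²/2m · R'') dx = 0.056896, so ⟨T⟩ = 0.056896 / 0.20200.
⟨T⟩ = 0.28167.

0.282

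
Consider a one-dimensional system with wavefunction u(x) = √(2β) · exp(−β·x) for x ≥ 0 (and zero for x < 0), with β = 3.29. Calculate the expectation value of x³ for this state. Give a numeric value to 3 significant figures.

⟨x³⟩ = ∫ x³·|u|² dx (integrals over the domain).
Every integrand reduces to terms xʲ·e^(−2βx) on [0, ∞); use ∫₀^∞ xʲ·e^(−2βx) dx = j!/(2β)^(j+1).
⟨x³⟩ = 0.021061.

0.0211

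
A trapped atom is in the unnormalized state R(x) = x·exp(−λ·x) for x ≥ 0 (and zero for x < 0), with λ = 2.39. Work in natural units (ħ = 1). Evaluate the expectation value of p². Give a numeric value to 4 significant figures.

5.712

p² R = −ħ² d²R/dx²; ⟨p²⟩ = −ħ² ∫ R*·R'' dx / ∫|R|² dx.
Differentiate x·exp(−λ·x) with the product rule; every integrand then reduces to terms xʲ·e^(−2λx) on [0, ∞), with ∫₀^∞ xʲ·e^(−2λx) dx = j!/(2λ)^(j+1).
State is unnormalized: ∫|R|² dx = 0.018312, and ∫R*·(−ħ² R'') dx = 0.10460, so ⟨p²⟩ = 0.10460 / 0.018312.
⟨p²⟩ = 5.7121.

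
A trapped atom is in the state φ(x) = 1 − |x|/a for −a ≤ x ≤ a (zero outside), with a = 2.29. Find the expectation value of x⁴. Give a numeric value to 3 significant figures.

⟨x⁴⟩ = ∫ x⁴·|φ|² dx / ∫|φ|² dx (integrals over the domain).
φ is even, so ∫ over [−a, a] = 2∫₀ᵃ with φ = 1 − x/a there: ∫₀ᵃ (1 − x/a)² dx = a/3, ∫₀ᵃ x²(1 − x/a)² dx = a³/30, ∫₀ᵃ x⁴(1 − x/a)² dx = a⁵/105.
State is unnormalized: ∫|φ|² dx = 1.5267, and ∫φ*·x⁴·φ dx = 1.1995, so ⟨x⁴⟩ = 1.1995 / 1.5267.
⟨x⁴⟩ = 0.78573.

0.786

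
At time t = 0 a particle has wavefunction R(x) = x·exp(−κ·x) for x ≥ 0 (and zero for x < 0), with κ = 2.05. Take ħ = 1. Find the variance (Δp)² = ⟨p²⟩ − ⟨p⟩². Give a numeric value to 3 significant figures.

Compute ⟨p⟩ and ⟨p²⟩ separately; (Δp)² = ⟨p²⟩ − ⟨p⟩².
Differentiate x·exp(−κ·x) with the product rule; every integrand then reduces to terms xʲ·e^(−2κx) on [0, ∞), with ∫₀^∞ xʲ·e^(−2κx) dx = j!/(2κ)^(j+1).
Normalization: ∫|R|² dx = 0.029019.
⟨p⟩ = 0.0000 and ⟨p²⟩ = 4.2025.
(Δp)² = 4.2025 − (0.0000)² = 4.2025.

4.20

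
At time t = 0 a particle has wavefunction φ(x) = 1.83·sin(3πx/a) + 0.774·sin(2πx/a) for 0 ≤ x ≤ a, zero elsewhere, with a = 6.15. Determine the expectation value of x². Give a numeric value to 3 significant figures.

⟨x²⟩ = ∫ x²·|φ|² dx / ∫|φ|² dx (integrals over the domain).
On 0 ≤ x ≤ a (j ≠ l): ∫sin²(jπx/a) dx = a/2, ∫sin(jπx/a)·sin(lπx/a) dx = 0; diagonal moments ∫x·sin²(jπx/a) dx = a²/4, ∫x²·sin²(jπx/a) dx = a³·(1/6 − 1/(4j²π²)); cross terms ∫x·sin(jπx/a)·sin(lπx/a) dx = 0 for j + l even and −4jla²/(π²(j² − l²)²) for j + l odd, ∫x²·sin(jπx/a)·sin(lπx/a) dx = (−1)^(j+l)·4jla³/(π²(j² − l²)²); higher powers the same way via product-to-sum and parts.
State is unnormalized: ∫|φ|² dx = 12.140, and ∫φ*·x²·φ dx = 85.886, so ⟨x²⟩ = 85.886 / 12.140.
⟨x²⟩ = 7.0746.

7.07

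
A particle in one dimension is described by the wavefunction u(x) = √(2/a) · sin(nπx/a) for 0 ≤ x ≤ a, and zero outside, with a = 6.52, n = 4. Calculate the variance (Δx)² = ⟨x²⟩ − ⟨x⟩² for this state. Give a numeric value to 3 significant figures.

Compute ⟨x⟩ and ⟨x²⟩ separately, then (Δx)² = ⟨x²⟩ − ⟨x⟩².
With sin²θ = (1 − cos2θ)/2 on 0 ≤ x ≤ a: ∫sin²(nπx/a) dx = a/2, ∫x·sin²(nπx/a) dx = a²/4, ∫x²·sin²(nπx/a) dx = a³·(1/6 − 1/(4n²π²)); higher powers xᵏ the same way, integrating xᵏ·cos(2nπx/a) by parts.
⟨x⟩ = 3.2600 and ⟨x²⟩ = 14.036.
(Δx)² = 14.036 − (3.2600)² = 3.4079.

3.41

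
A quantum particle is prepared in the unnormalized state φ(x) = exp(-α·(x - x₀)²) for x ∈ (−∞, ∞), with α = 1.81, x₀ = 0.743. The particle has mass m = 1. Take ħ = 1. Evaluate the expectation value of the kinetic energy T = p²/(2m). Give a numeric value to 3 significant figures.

T = −(ħ²/2m) d²/dx², so ⟨T⟩ = −(ħ²/2m) ∫ φ*·φ'' dx / ∫|φ|² dx; with m = 1.
Gaussian moments (u = x − x₀): ∫u^(2j)·e^(−2αu²) du = (2j−1)!!/(4α)^j · √(π/(2α)), odd powers integrate to 0; here √(π/(2α)) = 0.93158. Derivatives: d/dx e^(−αu²) = −2αu·e^(−αu²), d²/dx² e^(−αu²) = (4α²u² − 2α)·e^(−αu²).
State is unnormalized: ∫|φ|² dx = 0.93158, and ∫φ*·(−ħ²/2m · φ'') dx = 0.84308, so ⟨T⟩ = 0.84308 / 0.93158.
⟨T⟩ = 0.90500.

0.905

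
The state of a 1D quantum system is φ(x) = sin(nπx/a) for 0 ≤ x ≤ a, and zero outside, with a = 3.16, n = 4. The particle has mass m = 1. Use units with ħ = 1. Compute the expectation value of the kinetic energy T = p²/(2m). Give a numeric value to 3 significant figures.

T = −(ħ²/2m) d²/dx², so ⟨T⟩ = −(ħ²/2m) ∫ φ*·φ'' dx / ∫|φ|² dx; with m = 1.
d/dx sin(nπx/a) = (nπ/a)·cos(nπx/a) and d²/dx² sin(nπx/a) = −(nπ/a)²·sin(nπx/a); on 0 ≤ x ≤ a, ∫sin²(nπx/a) dx = a/2 and ∫sin(nπx/a)·cos(nπx/a) dx = 0.
State is unnormalized: ∫|φ|² dx = 1.5800, and ∫φ*·(−ħ²/2m · φ'') dx = 12.493, so ⟨T⟩ = 12.493 / 1.5800.
⟨T⟩ = 7.9071.

7.91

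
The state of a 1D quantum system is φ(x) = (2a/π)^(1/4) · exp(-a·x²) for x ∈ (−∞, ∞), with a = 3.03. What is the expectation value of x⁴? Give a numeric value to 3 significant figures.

0.0204

⟨x⁴⟩ = ∫ x⁴·|φ|² dx (integrals over the domain).
Gaussian moments: ∫x^(2j)·e^(−2ax²) dx = (2j−1)!!/(4a)^j · √(π/(2a)), odd powers integrate to 0; here √(π/(2a)) = 0.72001.
⟨x⁴⟩ = 0.020423.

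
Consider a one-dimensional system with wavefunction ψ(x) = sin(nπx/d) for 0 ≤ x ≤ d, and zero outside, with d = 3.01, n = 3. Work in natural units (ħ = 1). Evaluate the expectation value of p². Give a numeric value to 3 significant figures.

9.80

p² ψ = −ħ² d²ψ/dx²; ⟨p²⟩ = −ħ² ∫ ψ*·ψ'' dx / ∫|ψ|² dx.
d/dx sin(nπx/d) = (nπ/d)·cos(nπx/d) and d²/dx² sin(nπx/d) = −(nπ/d)²·sin(nπx/d); on 0 ≤ x ≤ d, ∫sin²(nπx/d) dx = d/2 and ∫sin(nπx/d)·cos(nπx/d) dx = 0.
State is unnormalized: ∫|ψ|² dx = 1.5050, and ∫ψ*·(−ħ² ψ'') dx = 14.755, so ⟨p²⟩ = 14.755 / 1.5050.
⟨p²⟩ = 9.8041.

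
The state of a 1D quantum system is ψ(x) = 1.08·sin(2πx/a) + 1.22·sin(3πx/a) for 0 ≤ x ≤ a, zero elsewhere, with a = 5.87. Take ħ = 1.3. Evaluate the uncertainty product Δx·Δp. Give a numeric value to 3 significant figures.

Δx = √(⟨x²⟩−⟨x⟩²), Δp = √(⟨p²⟩−⟨p⟩²).
On 0 ≤ x ≤ a (j ≠ l): ∫sin²(jπx/a) dx = a/2, ∫sin(jπx/a)·sin(lπx/a) dx = 0; diagonal moments ∫x·sin²(jπx/a) dx = a²/4, ∫x²·sin²(jπx/a) dx = a³·(1/6 − 1/(4j²π²)); cross terms ∫x·sin(jπx/a)·sin(lπx/a) dx = 0 for j + l even and −4jla²/(π²(j² − l²)²) for j + l odd, ∫x²·sin(jπx/a)·sin(lπx/a) dx = (−1)^(j+l)·4jla³/(π²(j² − l²)²); higher powers the same way via product-to-sum and parts. d²/dx² sin(jπx/a) = −(jπ/a)²·sin(jπx/a); on 0 ≤ x ≤ a, ∫sin²(jπx/a) dx = a/2 and ∫sin(jπx/a)·sin(lπx/a) dx = 0 for j ≠ l, so only diagonal terms survive in ∫|ψ|² and ∫ψ·ψ″; ∫ψ·ψ′ dx = [ψ²/2] between the walls = 0.
Normalization: ∫|ψ|² dx = 7.7918.
⟨x⟩ = 1.8015, ⟨x²⟩ = 4.5315 ⇒ Δx = 1.1341.
⟨p⟩ = 0.0000, ⟨p²⟩ = 3.2933 ⇒ Δp = 1.8147.
Δx·Δp = 2.0580.

2.06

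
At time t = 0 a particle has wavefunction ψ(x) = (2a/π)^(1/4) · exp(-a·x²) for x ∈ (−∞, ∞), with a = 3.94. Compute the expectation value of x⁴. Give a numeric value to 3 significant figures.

0.0121

⟨x⁴⟩ = ∫ x⁴·|ψ|² dx (integrals over the domain).
Gaussian moments: ∫x^(2j)·e^(−2ax²) dx = (2j−1)!!/(4a)^j · √(π/(2a)), odd powers integrate to 0; here √(π/(2a)) = 0.63141.
⟨x⁴⟩ = 0.012078.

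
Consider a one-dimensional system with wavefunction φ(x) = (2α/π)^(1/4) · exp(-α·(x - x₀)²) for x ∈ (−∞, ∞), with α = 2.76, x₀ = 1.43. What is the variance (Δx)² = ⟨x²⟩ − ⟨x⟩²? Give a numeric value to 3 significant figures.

0.0906

Compute ⟨x⟩ and ⟨x²⟩ separately, then (Δx)² = ⟨x²⟩ − ⟨x⟩².
Gaussian moments (u = x − x₀): ∫u^(2j)·e^(−2αu²) du = (2j−1)!!/(4α)^j · √(π/(2α)), odd powers integrate to 0; here √(π/(2α)) = 0.75441.
⟨x⟩ = 1.4300 and ⟨x²⟩ = 2.1355.
(Δx)² = 2.1355 − (1.4300)² = 0.090580.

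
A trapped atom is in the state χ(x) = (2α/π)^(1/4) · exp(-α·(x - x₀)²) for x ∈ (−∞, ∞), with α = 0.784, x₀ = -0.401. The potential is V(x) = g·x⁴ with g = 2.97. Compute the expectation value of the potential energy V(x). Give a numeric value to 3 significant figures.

⟨V⟩ = ∫ V(x)·|χ|² dx.
Gaussian moments (u = x − x₀): ∫u^(2j)·e^(−2αu²) du = (2j−1)!!/(4α)^j · √(π/(2α)), odd powers integrate to 0; here √(π/(2α)) = 1.4155.
⟨V⟩ = 1.8965.

1.90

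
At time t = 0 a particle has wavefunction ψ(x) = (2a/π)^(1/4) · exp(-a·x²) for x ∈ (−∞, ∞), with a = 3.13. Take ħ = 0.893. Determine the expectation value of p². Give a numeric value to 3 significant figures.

p² ψ = −ħ² d²ψ/dx²; ⟨p²⟩ = −ħ² ∫ ψ*·ψ'' dx.
Gaussian moments: ∫x^(2j)·e^(−2ax²) dx = (2j−1)!!/(4a)^j · √(π/(2a)), odd powers integrate to 0; here √(π/(2a)) = 0.70842. Derivatives: d/dx e^(−ax²) = −2ax·e^(−ax²), d²/dx² e^(−ax²) = (4a²x² − 2a)·e^(−ax²).
⟨p²⟩ = 2.4960.

2.50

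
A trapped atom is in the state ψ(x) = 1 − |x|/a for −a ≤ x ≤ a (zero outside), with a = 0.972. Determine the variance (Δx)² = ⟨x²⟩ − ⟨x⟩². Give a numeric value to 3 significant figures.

Compute ⟨x⟩ and ⟨x²⟩ separately, then (Δx)² = ⟨x²⟩ − ⟨x⟩².
ψ is even, so ∫ over [−a, a] = 2∫₀ᵃ with ψ = 1 − x/a there: ∫₀ᵃ (1 − x/a)² dx = a/3, ∫₀ᵃ x²(1 − x/a)² dx = a³/30, ∫₀ᵃ x⁴(1 − x/a)² dx = a⁵/105.
Normalization: ∫|ψ|² dx = 0.64800.
⟨x⟩ = 0.0000 and ⟨x²⟩ = 0.094478.
(Δx)² = 0.094478 − (0.0000)² = 0.094478.

0.0945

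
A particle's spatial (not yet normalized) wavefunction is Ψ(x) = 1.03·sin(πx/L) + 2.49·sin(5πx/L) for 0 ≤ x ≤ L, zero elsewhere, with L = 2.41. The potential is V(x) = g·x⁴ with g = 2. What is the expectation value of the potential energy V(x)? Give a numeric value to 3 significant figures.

13.0

⟨V⟩ = ∫ V(x)·|Ψ|² dx / ∫|Ψ|² dx.
On 0 ≤ x ≤ L (j ≠ l): ∫sin²(jπx/L) dx = L/2, ∫sin(jπx/L)·sin(lπx/L) dx = 0; diagonal moments ∫x·sin²(jπx/L) dx = L²/4, ∫x²·sin²(jπx/L) dx = L³·(1/6 − 1/(4j²π²)); cross terms ∫x·sin(jπx/L)·sin(lπx/L) dx = 0 for j + l even and −4jlL²/(π²(j² − l²)²) for j + l odd, ∫x²·sin(jπx/L)·sin(lπx/L) dx = (−1)^(j+l)·4jlL³/(π²(j² − l²)²); higher powers the same way via product-to-sum and parts.
State is unnormalized: ∫|Ψ|² dx = 8.7495, and ∫Ψ*·V(x)·Ψ dx = 114.17, so ⟨V⟩ = 114.17 / 8.7495.
⟨V⟩ = 13.048.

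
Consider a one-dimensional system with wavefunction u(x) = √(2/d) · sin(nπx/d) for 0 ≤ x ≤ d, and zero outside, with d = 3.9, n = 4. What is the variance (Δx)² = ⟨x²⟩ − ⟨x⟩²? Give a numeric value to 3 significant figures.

Compute ⟨x⟩ and ⟨x²⟩ separately, then (Δx)² = ⟨x²⟩ − ⟨x⟩².
With sin²θ = (1 − cos2θ)/2 on 0 ≤ x ≤ d: ∫sin²(nπx/d) dx = d/2, ∫x·sin²(nπx/d) dx = d²/4, ∫x²·sin²(nπx/d) dx = d³·(1/6 − 1/(4n²π²)); higher powers xᵏ the same way, integrating xᵏ·cos(2nπx/d) by parts.
⟨x⟩ = 1.9500 and ⟨x²⟩ = 5.0218.
(Δx)² = 5.0218 − (1.9500)² = 1.2193.

1.22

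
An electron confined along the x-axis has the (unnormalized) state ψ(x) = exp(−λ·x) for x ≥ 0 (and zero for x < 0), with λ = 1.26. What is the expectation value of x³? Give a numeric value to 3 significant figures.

⟨x³⟩ = ∫ x³·|ψ|² dx / ∫|ψ|² dx (integrals over the domain).
Every integrand reduces to terms xʲ·e^(−2λx) on [0, ∞); use ∫₀^∞ xʲ·e^(−2λx) dx = j!/(2λ)^(j+1).
State is unnormalized: ∫|ψ|² dx = 0.39683, and ∫ψ*·x³·ψ dx = 0.14878, so ⟨x³⟩ = 0.14878 / 0.39683.
⟨x³⟩ = 0.37493.

0.375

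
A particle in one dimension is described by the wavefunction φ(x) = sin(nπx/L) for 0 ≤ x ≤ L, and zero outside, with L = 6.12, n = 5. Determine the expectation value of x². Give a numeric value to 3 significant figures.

12.4

⟨x²⟩ = ∫ x²·|φ|² dx / ∫|φ|² dx (integrals over the domain).
With sin²θ = (1 − cos2θ)/2 on 0 ≤ x ≤ L: ∫sin²(nπx/L) dx = L/2, ∫x·sin²(nπx/L) dx = L²/4, ∫x²·sin²(nπx/L) dx = L³·(1/6 − 1/(4n²π²)); higher powers xᵏ the same way, integrating xᵏ·cos(2nπx/L) by parts.
State is unnormalized: ∫|φ|² dx = 3.0600, and ∫φ*·x²·φ dx = 37.971, so ⟨x²⟩ = 37.971 / 3.0600.
⟨x²⟩ = 12.409.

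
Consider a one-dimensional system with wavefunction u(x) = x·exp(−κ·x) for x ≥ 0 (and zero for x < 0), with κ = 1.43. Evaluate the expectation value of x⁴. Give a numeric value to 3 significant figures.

⟨x⁴⟩ = ∫ x⁴·|u|² dx / ∫|u|² dx (integrals over the domain).
Every integrand reduces to terms xʲ·e^(−2κx) on [0, ∞); use ∫₀^∞ xʲ·e^(−2κx) dx = j!/(2κ)^(j+1).
State is unnormalized: ∫|u|² dx = 0.085493, and ∫u*·x⁴·u dx = 0.46001, so ⟨x⁴⟩ = 0.46001 / 0.085493.
⟨x⁴⟩ = 5.3807.

5.38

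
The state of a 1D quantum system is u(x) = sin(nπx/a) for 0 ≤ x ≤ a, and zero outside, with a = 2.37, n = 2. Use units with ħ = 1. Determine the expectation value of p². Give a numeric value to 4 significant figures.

7.029

p² u = −ħ² d²u/dx²; ⟨p²⟩ = −ħ² ∫ u*·u'' dx / ∫|u|² dx.
d/dx sin(nπx/a) = (nπ/a)·cos(nπx/a) and d²/dx² sin(nπx/a) = −(nπ/a)²·sin(nπx/a); on 0 ≤ x ≤ a, ∫sin²(nπx/a) dx = a/2 and ∫sin(nπx/a)·cos(nπx/a) dx = 0.
State is unnormalized: ∫|u|² dx = 1.1850, and ∫u*·(−ħ² u'') dx = 8.3288, so ⟨p²⟩ = 8.3288 / 1.1850.
⟨p²⟩ = 7.0285.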